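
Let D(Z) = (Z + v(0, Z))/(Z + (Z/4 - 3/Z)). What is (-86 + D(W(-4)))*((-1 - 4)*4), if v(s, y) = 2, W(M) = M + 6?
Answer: 1640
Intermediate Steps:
W(M) = 6 + M
D(Z) = (2 + Z)/(-3/Z + 5*Z/4) (D(Z) = (Z + 2)/(Z + (Z/4 - 3/Z)) = (2 + Z)/(Z + (Z*(¼) - 3/Z)) = (2 + Z)/(Z + (Z/4 - 3/Z)) = (2 + Z)/(Z + (-3/Z + Z/4)) = (2 + Z)/(-3/Z + 5*Z/4))
(-86 + D(W(-4)))*((-1 - 4)*4) = (-86 + 4*(6 - 4)*(2 + (6 - 4))/(-12 + 5*(6 - 4)²))*((-1 - 4)*4) = (-86 + 4*2*(2 + 2)/(-12 + 5*2²))*(-5*4) = (-86 + 4*2*4/(-12 + 5*4))*(-20) = (-86 + 4*2*4/(-12 + 20))*(-20) = (-86 + 4*2*4/8)*(-20) = (-86 + 4*2*(⅛)*4)*(-20) = (-86 + 4)*(-20) = -82*(-20) = 1640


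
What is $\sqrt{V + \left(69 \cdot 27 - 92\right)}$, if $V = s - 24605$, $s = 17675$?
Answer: $i \sqrt{5159} \approx 71.826 i$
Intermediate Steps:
$V = -6930$ ($V = 17675 - 24605 = -6930$)
$\sqrt{V + \left(69 \cdot 27 - 92\right)} = \sqrt{-6930 + \left(69 \cdot 27 - 92\right)} = \sqrt{-6930 + \left(1863 - 92\right)} = \sqrt{-6930 + 1771} = \sqrt{-5159} = i \sqrt{5159}$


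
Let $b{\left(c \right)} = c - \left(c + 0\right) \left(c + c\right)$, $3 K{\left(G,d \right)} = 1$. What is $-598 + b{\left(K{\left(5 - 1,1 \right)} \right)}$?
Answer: $- \frac{5381}{9} \approx -597.89$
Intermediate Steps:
$K{\left(G,d \right)} = \frac{1}{3}$ ($K{\left(G,d \right)} = \frac{1}{3} \cdot 1 = \frac{1}{3}$)
$b{\left(c \right)} = c - 2 c^{2}$ ($b{\left(c \right)} = c - c 2 c = c - 2 c^{2}$)
$-598 + b{\left(K{\left(5 - 1,1 \right)} \right)} = -598 + \frac{1 - \frac{2}{3}}{3} = -598 + \frac{1}{3} \cdot \frac{1}{3} = -598 + \frac{1}{9} = - \frac{5381}{9}$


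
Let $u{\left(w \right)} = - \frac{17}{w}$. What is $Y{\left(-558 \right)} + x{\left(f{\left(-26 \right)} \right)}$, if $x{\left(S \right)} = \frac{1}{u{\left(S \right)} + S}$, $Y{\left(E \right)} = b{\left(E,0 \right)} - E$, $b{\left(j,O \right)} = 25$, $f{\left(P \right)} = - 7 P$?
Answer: $\frac{19301563}{33107} \approx 583.01$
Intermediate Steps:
$Y{\left(E \right)} = 25 - E$
$x{\left(S \right)} = \frac{1}{S - \frac{17}{S}}$ ($x{\left(S \right)} = \frac{1}{- \frac{17}{S} + S} = \frac{1}{S - \frac{17}{S}}$)
$Y{\left(-558 \right)} + x{\left(f{\left(-26 \right)} \right)} = \left(25 - -558\right) + \frac{\left(-7\right) \left(-26\right)}{-17 + \left(\left(-7\right) \left(-26\right)\right)^{2}} = \left(25 + 558\right) + \frac{182}{-17 + 182^{2}} = 583 + \frac{182}{-17 + 33124} = 583 + \frac{182}{33107} = \frac{19301563}{33107}$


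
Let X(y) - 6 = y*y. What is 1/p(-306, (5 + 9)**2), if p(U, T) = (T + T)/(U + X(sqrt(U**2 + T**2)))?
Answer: 16469/49 ≈ 336.10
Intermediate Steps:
X(y) = 6 + y**2 (X(y) = 6 + y*y = 6 + y**2)
p(U, T) = 2*T/(6 + U + T**2 + U**2) (p(U, T) = (T + T)/(U + (6 + (sqrt(U**2 + T**2))**2)) = (2*T)/(U + (6 + (sqrt(T**2 + U**2))**2)) = (2*T)/(U + (6 + (T**2 + U**2))) = (2*T)/(U + (6 + T**2 + U**2)) = (2*T)/(6 + U + T**2 + U**2) = 2*T/(6 + U + T**2 + U**2))
1/p(-306, (5 + 9)**2) = 1/(2*(5 + 9)**2/(6 - 306 + ((5 + 9)**2)**2 + (-306)**2)) = 1/(2*14**2/(6 - 306 + (14**2)**2 + 93636)) = 1/(2*196/(6 - 306 + 196**2 + 93636)) = 1/(2*196/(6 - 306 + 38416 + 93636)) = 1/(2*196/131752) = 1/(2*196*(1/131752)) = 1/(49/16469) = 16469/49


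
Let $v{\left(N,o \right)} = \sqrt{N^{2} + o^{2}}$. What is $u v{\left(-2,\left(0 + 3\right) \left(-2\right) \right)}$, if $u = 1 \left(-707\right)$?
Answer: $- 1414 \sqrt{10} \approx -4471.5$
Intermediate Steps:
$u = -707$
$u v{\left(-2,\left(0 + 3\right) \left(-2\right) \right)} = - 707 \sqrt{\left(-2\right)^{2} + \left(\left(0 + 3\right) \left(-2\right)\right)^{2}} = - 707 \sqrt{4 + \left(3 \left(-2\right)\right)^{2}} = - 707 \sqrt{4 + \left(-6\right)^{2}} = - 707 \sqrt{4 + 36} = - 707 \sqrt{40} = - 707 \cdot 2 \sqrt{10} = - 1414 \sqrt{10}$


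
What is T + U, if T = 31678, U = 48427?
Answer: 80105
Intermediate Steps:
T + U = 31678 + 48427 = 80105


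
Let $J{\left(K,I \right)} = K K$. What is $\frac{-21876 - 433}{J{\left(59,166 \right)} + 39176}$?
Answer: $- \frac{22309}{42657} \approx -0.52299$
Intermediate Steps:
$J{\left(K,I \right)} = K^{2}$
$\frac{-21876 - 433}{J{\left(59,166 \right)} + 39176} = \frac{-21876 - 433}{59^{2} + 39176} = - \frac{22309}{3481 + 39176} = - \frac{22309}{42657}$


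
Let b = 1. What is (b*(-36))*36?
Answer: -1296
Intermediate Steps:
(b*(-36))*36 = (1*(-36))*36 = -36*36 = -1296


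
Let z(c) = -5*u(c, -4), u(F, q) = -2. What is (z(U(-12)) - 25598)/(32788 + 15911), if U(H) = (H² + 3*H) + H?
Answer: -25588/48699 ≈ -0.52543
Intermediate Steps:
U(H) = H² + 4*H
z(c) = 10 (z(c) = -5*(-2) = 10)
(z(U(-12)) - 25598)/(32788 + 15911) = (10 - 25598)/(32788 + 15911) = -25588/48699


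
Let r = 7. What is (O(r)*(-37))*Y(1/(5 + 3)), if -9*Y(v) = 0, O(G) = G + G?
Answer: 0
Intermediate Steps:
O(G) = 2*G
Y(v) = 0 (Y(v) = -⅑*0 = 0)
(O(r)*(-37))*Y(1/(5 + 3)) = ((2*7)*(-37))*0 = (14*(-37))*0 = -518*0 = 0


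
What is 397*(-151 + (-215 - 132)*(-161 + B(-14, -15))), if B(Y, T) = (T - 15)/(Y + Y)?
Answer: 307603143/14 ≈ 2.1972e+7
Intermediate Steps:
B(Y, T) = (-15 + T)/(2*Y) (B(Y, T) = (-15 + T)/((2*Y)) = (-15 + T)*(1/(2*Y)) = (-15 + T)/(2*Y))
397*(-151 + (-215 - 132)*(-161 + B(-14, -15))) = 397*(-151 + (-215 - 132)*(-161 + (1/2)*(-15 - 15)/(-14))) = 397*(-151 - 347*(-161 + (1/2)*(-1/14)*(-30))) = 397*(-151 - 347*(-161 + 15/14)) = 397*(-151 - 347*(-2239/14)) = 397*(-151 + 776933/14) = 397*(774819/14) = 307603143/14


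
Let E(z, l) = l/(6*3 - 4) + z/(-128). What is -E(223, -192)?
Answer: 13849/896 ≈ 15.456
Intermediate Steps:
E(z, l) = -z/128 + l/14 (E(z, l) = l/(18 - 4) + z*(-1/128) = l/14 - z/128 = -z/128 + l/14)
-E(223, -192) = -(-1/128*223 + (1/14)*(-192)) = -(-223/128 - 96/7) = -1*(-13849/896) = 13849/896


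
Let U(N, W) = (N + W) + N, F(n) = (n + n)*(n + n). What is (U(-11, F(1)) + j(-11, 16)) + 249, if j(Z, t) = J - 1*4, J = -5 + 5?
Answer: 227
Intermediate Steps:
F(n) = 4*n² (F(n) = (2*n)*(2*n) = 4*n²)
U(N, W) = W + 2*N
J = 0
j(Z, t) = -4 (j(Z, t) = 0 - 1*4 = 0 - 4 = -4)
(U(-11, F(1)) + j(-11, 16)) + 249 = ((4*1² + 2*(-11)) - 4) + 249 = ((4*1 - 22) - 4) + 249 = ((4 - 22) - 4) + 249 = (-18 - 4) + 249 = -22 + 249 = 227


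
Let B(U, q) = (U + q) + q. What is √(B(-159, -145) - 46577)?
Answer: I*√47026 ≈ 216.85*I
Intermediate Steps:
B(U, q) = U + 2*q
√(B(-159, -145) - 46577) = √((-159 + 2*(-145)) - 46577) = √((-159 - 290) - 46577) = √(-449 - 46577) = √(-47026) = I*√47026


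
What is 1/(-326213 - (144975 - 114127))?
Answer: -1/357061 ≈ -2.8006e-6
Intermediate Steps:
1/(-326213 - (144975 - 114127)) = 1/(-326213 - 1*30848) = 1/(-326213 - 30848) = 1/(-357061) = -1/357061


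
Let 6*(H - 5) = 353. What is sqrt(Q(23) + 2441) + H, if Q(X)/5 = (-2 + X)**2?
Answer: 383/6 + sqrt(4646) ≈ 131.99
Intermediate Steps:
H = 383/6 (H = 5 + (1/6)*353 = 5 + 353/6 = 383/6 ≈ 63.833)
Q(X) = 5*(-2 + X)**2
sqrt(Q(23) + 2441) + H = sqrt(5*(-2 + 23)**2 + 2441) + 383/6 = sqrt(5*21**2 + 2441) + 383/6 = sqrt(5*441 + 2441) + 383/6 = sqrt(2205 + 2441) + 383/6 = sqrt(4646) + 383/6 = 383/6 + sqrt(4646)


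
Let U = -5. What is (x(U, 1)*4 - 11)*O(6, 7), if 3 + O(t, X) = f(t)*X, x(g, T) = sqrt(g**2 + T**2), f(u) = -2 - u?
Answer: 649 - 236*sqrt(26) ≈ -554.37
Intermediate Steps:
x(g, T) = sqrt(T**2 + g**2)
O(t, X) = -3 + X*(-2 - t) (O(t, X) = -3 + (-2 - t)*X = -3 + X*(-2 - t))
(x(U, 1)*4 - 11)*O(6, 7) = (sqrt(1**2 + (-5)**2)*4 - 11)*(-3 - 1*7*(2 + 6)) = (sqrt(1 + 25)*4 - 11)*(-3 - 1*7*8) = (sqrt(26)*4 - 11)*(-3 - 56) = (4*sqrt(26) - 11)*(-59) = (-11 + 4*sqrt(26))*(-59) = 649 - 236*sqrt(26)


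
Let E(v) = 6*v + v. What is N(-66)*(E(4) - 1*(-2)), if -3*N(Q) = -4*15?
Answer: 600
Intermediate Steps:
N(Q) = 20 (N(Q) = -(-4)*15/3 = -⅓*(-60) = 20)
E(v) = 7*v
N(-66)*(E(4) - 1*(-2)) = 20*(7*4 - 1*(-2)) = 20*(28 + 2) = 20*30 = 600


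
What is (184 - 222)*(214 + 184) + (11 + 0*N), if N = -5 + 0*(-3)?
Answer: -15113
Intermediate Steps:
N = -5 (N = -5 + 0 = -5)
(184 - 222)*(214 + 184) + (11 + 0*N) = (184 - 222)*(214 + 184) + (11 + 0*(-5)) = -38*398 + (11 + 0) = -15124 + 11 = -15113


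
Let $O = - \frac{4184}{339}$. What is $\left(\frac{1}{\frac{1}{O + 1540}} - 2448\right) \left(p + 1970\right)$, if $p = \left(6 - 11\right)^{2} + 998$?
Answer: $- \frac{933804028}{339} \approx -2.7546 \cdot 10^{6}$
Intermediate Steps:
$O = - \frac{4184}{339}$ ($O = \left(-4184\right) \frac{1}{339} = - \frac{4184}{339} \approx -12.342$)
$p = 1023$ ($p = \left(-5\right)^{2} + 998 = 25 + 998 = 1023$)
$\left(\frac{1}{\frac{1}{O + 1540}} - 2448\right) \left(p + 1970\right) = \left(\frac{1}{\frac{1}{- \frac{4184}{339} + 1540}} - 2448\right) \left(1023 + 1970\right) = \left(\frac{1}{\frac{1}{\frac{517876}{339}}} - 2448\right) 2993 = \left(\frac{1}{\frac{339}{517876}} - 2448\right) 2993 = \left(\frac{517876}{339} - 2448\right) 2993 = \left(- \frac{311996}{339}\right) 2993 = - \frac{933804028}{339}$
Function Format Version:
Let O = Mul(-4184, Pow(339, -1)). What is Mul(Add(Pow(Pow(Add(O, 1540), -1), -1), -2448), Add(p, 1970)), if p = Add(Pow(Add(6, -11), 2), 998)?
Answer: Rational(-933804028, 339) ≈ -2.7546e+6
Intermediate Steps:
O = Rational(-4184, 339) (O = Mul(-4184, Rational(1, 339)) = Rational(-4184, 339) ≈ -12.342)
p = 1023 (p = Add(Pow(-5, 2), 998) = Add(25, 998) = 1023)
Mul(Add(Pow(Pow(Add(O, 1540), -1), -1), -2448), Add(p, 1970)) = Mul(Add(Pow(Pow(Add(Rational(-4184, 339), 1540), -1), -1), -2448), Add(1023, 1970)) = Mul(Add(Pow(Pow(Rational(517876, 339), -1), -1), -2448), 2993) = Mul(Add(Pow(Rational(339, 517876), -1), -2448), 2993) = Mul(Add(Rational(517876, 339), -2448), 2993) = Mul(Rational(-311996, 339), 2993) = Rational(-933804028, 339)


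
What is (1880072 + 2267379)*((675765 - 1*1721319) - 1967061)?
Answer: -12494673094365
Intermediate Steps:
(1880072 + 2267379)*((675765 - 1*1721319) - 1967061) = 4147451*((675765 - 1721319) - 1967061) = 4147451*(-1045554 - 1967061) = 4147451*(-3012615) = -12494673094365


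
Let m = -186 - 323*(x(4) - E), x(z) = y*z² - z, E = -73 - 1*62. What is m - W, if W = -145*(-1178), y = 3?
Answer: -228813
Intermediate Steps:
E = -135 (E = -73 - 62 = -135)
x(z) = -z + 3*z² (x(z) = 3*z² - z = -z + 3*z²)
W = 170810
m = -58003 (m = -186 - 323*(4*(-1 + 3*4) - 1*(-135)) = -186 - 323*(4*(-1 + 12) + 135) = -186 - 323*(4*11 + 135) = -186 - 323*(44 + 135) = -186 - 323*179 = -186 - 57817 = -58003)
m - W = -58003 - 1*170810 = -58003 - 170810 = -228813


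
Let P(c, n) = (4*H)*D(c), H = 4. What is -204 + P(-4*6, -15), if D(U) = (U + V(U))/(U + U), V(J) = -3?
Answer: -195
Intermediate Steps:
D(U) = (-3 + U)/(2*U) (D(U) = (U - 3)/(U + U) = (-3 + U)/((2*U)) = (-3 + U)*(1/(2*U)) = (-3 + U)/(2*U))
P(c, n) = 8*(-3 + c)/c (P(c, n) = (4*4)*((-3 + c)/(2*c)) = 16*((-3 + c)/(2*c)) = 8*(-3 + c)/c)
-204 + P(-4*6, -15) = -204 + (8 - 24/((-4*6))) = -204 + (8 - 24/(-24)) = -204 + (8 - 24*(-1/24)) = -204 + (8 + 1) = -204 + 9 = -195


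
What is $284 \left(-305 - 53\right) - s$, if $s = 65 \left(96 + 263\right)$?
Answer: $-125007$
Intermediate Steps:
$s = 23335$ ($s = 65 \cdot 359 = 23335$)
$284 \left(-305 - 53\right) - s = 284 \left(-305 - 53\right) - 23335 = 284 \left(-358\right) - 23335 = -101672 - 23335 = -125007$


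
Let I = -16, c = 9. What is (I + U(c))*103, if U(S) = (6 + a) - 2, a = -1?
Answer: -1339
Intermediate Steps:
U(S) = 3 (U(S) = (6 - 1) - 2 = 5 - 2 = 3)
(I + U(c))*103 = (-16 + 3)*103 = -13*103 = -1339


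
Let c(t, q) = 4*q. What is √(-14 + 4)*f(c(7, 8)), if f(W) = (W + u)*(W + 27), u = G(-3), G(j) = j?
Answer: 1711*I*√10 ≈ 5410.7*I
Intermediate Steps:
u = -3
f(W) = (-3 + W)*(27 + W) (f(W) = (W - 3)*(W + 27) = (-3 + W)*(27 + W))
√(-14 + 4)*f(c(7, 8)) = √(-14 + 4)*(-81 + (4*8)² + 24*(4*8)) = √(-10)*(-81 + 32² + 24*32) = (I*√10)*(-81 + 1024 + 768) = (I*√10)*1711 = 1711*I*√10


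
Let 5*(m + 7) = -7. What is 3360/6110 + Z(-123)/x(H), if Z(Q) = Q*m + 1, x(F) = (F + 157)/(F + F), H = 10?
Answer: 12694036/102037 ≈ 124.41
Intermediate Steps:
m = -42/5 (m = -7 + (⅕)*(-7) = -7 - 7/5 = -42/5 ≈ -8.4000)
x(F) = (157 + F)/(2*F) (x(F) = (157 + F)/((2*F)) = (157 + F)*(1/(2*F)) = (157 + F)/(2*F))
Z(Q) = 1 - 42*Q/5 (Z(Q) = Q*(-42/5) + 1 = -42*Q/5 + 1 = 1 - 42*Q/5)
3360/6110 + Z(-123)/x(H) = 3360/6110 + (1 - 42/5*(-123))/(((½)*(157 + 10)/10)) = 3360*(1/6110) + (1 + 5166/5)/(((½)*(⅒)*167)) = 336/611 + 5171/(5*(167/20)) = 336/611 + (5171/5)*(20/167) = 336/611 + 20684/167 = 12694036/102037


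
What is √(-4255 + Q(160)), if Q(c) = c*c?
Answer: √21345 ≈ 146.10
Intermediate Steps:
Q(c) = c²
√(-4255 + Q(160)) = √(-4255 + 160²) = √(-4255 + 25600) = √21345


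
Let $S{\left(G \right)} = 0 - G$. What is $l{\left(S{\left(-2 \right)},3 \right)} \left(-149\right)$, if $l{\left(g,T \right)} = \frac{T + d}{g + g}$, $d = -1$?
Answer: $- \frac{149}{2} \approx -74.5$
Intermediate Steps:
$S{\left(G \right)} = - G$
$l{\left(g,T \right)} = \frac{-1 + T}{2 g}$ ($l{\left(g,T \right)} = \frac{T - 1}{g + g} = \frac{-1 + T}{2 g}$)
$l{\left(S{\left(-2 \right)},3 \right)} \left(-149\right) = \frac{-1 + 3}{2 \left(\left(-1\right) \left(-2\right)\right)} \left(-149\right) = \frac{1}{2} \cdot \frac{1}{2} \cdot 2 \left(-149\right) = \frac{1}{2} \left(-149\right) = - \frac{149}{2}$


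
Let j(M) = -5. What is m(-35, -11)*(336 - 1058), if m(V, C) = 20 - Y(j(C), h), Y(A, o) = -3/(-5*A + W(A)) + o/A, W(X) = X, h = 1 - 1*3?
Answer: -28519/2 ≈ -14260.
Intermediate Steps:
h = -2 (h = 1 - 3 = -2)
Y(A, o) = 3/(4*A) + o/A (Y(A, o) = -3/(-5*A + A) + o/A = -3*(-1/(4*A)) + o/A = -(-3)/(4*A) + o/A = 3/(4*A) + o/A)
m(V, C) = 79/4 (m(V, C) = 20 - (¾ - 2)/(-5) = 20 - (-1)*(-5)/(5*4) = 20 - 1*¼ = 20 - ¼ = 79/4)
m(-35, -11)*(336 - 1058) = 79*(336 - 1058)/4 = (79/4)*(-722) = -28519/2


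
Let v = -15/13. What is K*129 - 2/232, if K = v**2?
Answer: 3366731/19604 ≈ 171.74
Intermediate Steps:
v = -15/13 (v = -15*1/13 = -15/13 ≈ -1.1538)
K = 225/169 (K = (-15/13)**2 = 225/169 ≈ 1.3314)
K*129 - 2/232 = (225/169)*129 - 2/232 = 29025/169 - 2*1/232 = 29025/169 - 1/116 = 3366731/19604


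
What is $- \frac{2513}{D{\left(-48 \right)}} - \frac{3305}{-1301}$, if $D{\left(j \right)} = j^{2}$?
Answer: $\frac{4345307}{2997504} \approx 1.4496$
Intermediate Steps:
$- \frac{2513}{D{\left(-48 \right)}} - \frac{3305}{-1301} = - \frac{2513}{\left(-48\right)^{2}} - \frac{3305}{-1301} = - \frac{2513}{2304} - - \frac{3305}{1301} = \left(-2513\right) \frac{1}{2304} + \frac{3305}{1301} = - \frac{2513}{2304} + \frac{3305}{1301} = \frac{4345307}{2997504}$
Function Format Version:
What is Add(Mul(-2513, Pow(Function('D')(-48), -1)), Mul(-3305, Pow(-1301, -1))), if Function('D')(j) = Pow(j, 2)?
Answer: Rational(4345307, 2997504) ≈ 1.4496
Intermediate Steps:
Add(Mul(-2513, Pow(Function('D')(-48), -1)), Mul(-3305, Pow(-1301, -1))) = Add(Mul(-2513, Pow(Pow(-48, 2), -1)), Mul(-3305, Pow(-1301, -1))) = Add(Mul(-2513, Pow(2304, -1)), Mul(-3305, Rational(-1, 1301))) = Add(Mul(-2513, Rational(1, 2304)), Rational(3305, 1301)) = Add(Rational(-2513, 2304), Rational(3305, 1301)) = Rational(4345307, 2997504)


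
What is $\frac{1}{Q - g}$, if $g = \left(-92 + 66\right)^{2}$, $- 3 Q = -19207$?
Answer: $\frac{3}{17179} \approx 0.00017463$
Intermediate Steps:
$Q = \frac{19207}{3}$ ($Q = \left(- \frac{1}{3}\right) \left(-19207\right) = \frac{19207}{3} \approx 6402.3$)
$g = 676$ ($g = \left(-26\right)^{2} = 676$)
$\frac{1}{Q - g} = \frac{1}{\frac{19207}{3} - 676} = \frac{1}{\frac{17179}{3}} = \frac{3}{17179}$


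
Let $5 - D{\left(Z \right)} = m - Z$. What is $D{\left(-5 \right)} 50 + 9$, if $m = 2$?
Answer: $-91$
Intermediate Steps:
$D{\left(Z \right)} = 3 + Z$ ($D{\left(Z \right)} = 5 - \left(2 - Z\right) = 5 + \left(-2 + Z\right) = 3 + Z$)
$D{\left(-5 \right)} 50 + 9 = \left(3 - 5\right) 50 + 9 = \left(-2\right) 50 + 9 = -100 + 9 = -91$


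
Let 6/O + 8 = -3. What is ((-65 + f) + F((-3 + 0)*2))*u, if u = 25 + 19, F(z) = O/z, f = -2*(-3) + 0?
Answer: -2592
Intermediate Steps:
O = -6/11 (O = 6/(-8 - 3) = 6/(-11) = 6*(-1/11) = -6/11 ≈ -0.54545)
f = 6 (f = 6 + 0 = 6)
F(z) = -6/(11*z)
u = 44
((-65 + f) + F((-3 + 0)*2))*u = ((-65 + 6) - 6*1/(2*(-3 + 0))/11)*44 = (-59 - 6/(11*((-3*2))))*44 = (-59 - 6/11/(-6))*44 = (-59 - 6/11*(-⅙))*44 = (-59 + 1/11)*44 = -648/11*44 = -2592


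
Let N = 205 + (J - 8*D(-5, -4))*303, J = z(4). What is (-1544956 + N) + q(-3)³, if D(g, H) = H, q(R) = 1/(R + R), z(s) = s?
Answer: -331310089/216 ≈ -1.5338e+6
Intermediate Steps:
q(R) = 1/(2*R)
J = 4
N = 11113 (N = 205 + (4 - 8*(-4))*303 = 205 + (4 + 32)*303 = 205 + 36*303 = 205 + 10908 = 11113)
(-1544956 + N) + q(-3)³ = (-1544956 + 11113) + ((½)/(-3))³ = -1533843 + ((½)*(-⅓))³ = -1533843 + (-⅙)³ = -1533843 - 1/216 = -331310089/216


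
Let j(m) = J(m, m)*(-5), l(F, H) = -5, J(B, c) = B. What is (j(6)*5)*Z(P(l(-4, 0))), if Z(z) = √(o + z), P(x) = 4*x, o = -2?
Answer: -150*I*√22 ≈ -703.56*I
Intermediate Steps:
j(m) = -5*m (j(m) = m*(-5) = -5*m)
Z(z) = √(-2 + z)
(j(6)*5)*Z(P(l(-4, 0))) = (-5*6*5)*√(-2 + 4*(-5)) = (-30*5)*√(-2 - 20) = -150*I*√22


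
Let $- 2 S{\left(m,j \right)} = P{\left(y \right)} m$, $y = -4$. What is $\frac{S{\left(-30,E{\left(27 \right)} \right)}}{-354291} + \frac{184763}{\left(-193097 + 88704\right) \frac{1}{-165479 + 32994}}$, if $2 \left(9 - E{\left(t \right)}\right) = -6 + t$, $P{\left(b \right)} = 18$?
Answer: $\frac{2890816862721965}{12328500121} \approx 2.3448 \cdot 10^{5}$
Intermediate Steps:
$E{\left(t \right)} = 12 - \frac{t}{2}$ ($E{\left(t \right)} = 9 - \frac{-6 + t}{2} = 9 - \left(-3 + \frac{t}{2}\right) = 12 - \frac{t}{2}$)
$S{\left(m,j \right)} = - 9 m$ ($S{\left(m,j \right)} = - \frac{18 m}{2} = - 9 m$)
$\frac{S{\left(-30,E{\left(27 \right)} \right)}}{-354291} + \frac{184763}{\left(-193097 + 88704\right) \frac{1}{-165479 + 32994}} = \frac{\left(-9\right) \left(-30\right)}{-354291} + \frac{184763}{\left(-193097 + 88704\right) \frac{1}{-165479 + 32994}} = 270 \left(- \frac{1}{354291}\right) + \frac{184763}{\left(-104393\right) \frac{1}{-132485}} = - \frac{90}{118097} + \frac{184763}{\left(-104393\right) \left(- \frac{1}{132485}\right)} = - \frac{90}{118097} + \frac{184763}{\frac{104393}{132485}} = - \frac{90}{118097} + 184763 \cdot \frac{132485}{104393} = - \frac{90}{118097} + \frac{24478326055}{104393} = \frac{2890816862721965}{12328500121}$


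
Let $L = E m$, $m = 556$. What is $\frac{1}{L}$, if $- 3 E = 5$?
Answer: $- \frac{3}{2780} \approx -0.0010791$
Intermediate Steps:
$E = - \frac{5}{3}$ ($E = \left(- \frac{1}{3}\right) 5 = - \frac{5}{3} \approx -1.6667$)
$L = - \frac{2780}{3}$ ($L = \left(- \frac{5}{3}\right) 556 = - \frac{2780}{3} \approx -926.67$)
$\frac{1}{L} = \frac{1}{- \frac{2780}{3}} = - \frac{3}{2780}$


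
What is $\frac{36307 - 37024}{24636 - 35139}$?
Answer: $\frac{239}{3501} \approx 0.068266$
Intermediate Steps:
$\frac{36307 - 37024}{24636 - 35139} = - \frac{717}{-10503} = \left(-717\right) \left(- \frac{1}{10503}\right) = \frac{239}{3501}$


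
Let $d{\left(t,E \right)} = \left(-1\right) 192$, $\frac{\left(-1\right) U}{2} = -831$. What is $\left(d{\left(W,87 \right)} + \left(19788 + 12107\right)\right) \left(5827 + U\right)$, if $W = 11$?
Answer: $237423767$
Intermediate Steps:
$U = 1662$ ($U = \left(-2\right) \left(-831\right) = 1662$)
$d{\left(t,E \right)} = -192$
$\left(d{\left(W,87 \right)} + \left(19788 + 12107\right)\right) \left(5827 + U\right) = \left(-192 + \left(19788 + 12107\right)\right) \left(5827 + 1662\right) = \left(-192 + 31895\right) 7489 = 31703 \cdot 7489 = 237423767$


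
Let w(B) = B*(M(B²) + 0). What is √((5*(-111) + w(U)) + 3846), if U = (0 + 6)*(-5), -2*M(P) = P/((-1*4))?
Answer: 2*I*√21 ≈ 9.1651*I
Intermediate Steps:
M(P) = P/8 (M(P) = -P/(2*((-1*4))) = -P/(2*(-4)) = -P*(-1)/(2*4) = -(-1)*P/8 = P/8)
U = -30 (U = 6*(-5) = -30)
w(B) = B³/8 (w(B) = B*(B²/8 + 0) = B*(B²/8) = B³/8)
√((5*(-111) + w(U)) + 3846) = √((5*(-111) + (⅛)*(-30)³) + 3846) = √((-555 + (⅛)*(-27000)) + 3846) = √((-555 - 3375) + 3846) = √(-3930 + 3846) = √(-84) = 2*I*√21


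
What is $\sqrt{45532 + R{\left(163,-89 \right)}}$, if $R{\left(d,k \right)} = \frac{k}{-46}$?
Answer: $\frac{3 \sqrt{10705534}}{46} \approx 213.39$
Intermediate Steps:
$R{\left(d,k \right)} = - \frac{k}{46}$ ($R{\left(d,k \right)} = k \left(- \frac{1}{46}\right) = - \frac{k}{46}$)
$\sqrt{45532 + R{\left(163,-89 \right)}} = \sqrt{45532 - - \frac{89}{46}} = \sqrt{45532 + \frac{89}{46}} = \sqrt{\frac{2094561}{46}} = \frac{3 \sqrt{10705534}}{46}$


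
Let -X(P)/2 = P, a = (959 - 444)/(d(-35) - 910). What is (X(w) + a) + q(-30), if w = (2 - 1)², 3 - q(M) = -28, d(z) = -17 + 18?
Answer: 25846/909 ≈ 28.433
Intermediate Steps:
d(z) = 1
q(M) = 31 (q(M) = 3 - 1*(-28) = 3 + 28 = 31)
a = -515/909 (a = (959 - 444)/(1 - 910) = 515/(-909) = 515*(-1/909) = -515/909 ≈ -0.56656)
w = 1 (w = 1² = 1)
X(P) = -2*P
(X(w) + a) + q(-30) = (-2*1 - 515/909) + 31 = (-2 - 515/909) + 31 = -2333/909 + 31 = 25846/909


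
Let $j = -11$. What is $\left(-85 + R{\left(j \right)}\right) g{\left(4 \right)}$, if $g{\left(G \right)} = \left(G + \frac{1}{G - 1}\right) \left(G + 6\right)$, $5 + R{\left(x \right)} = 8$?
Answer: $- \frac{10660}{3} \approx -3553.3$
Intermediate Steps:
$R{\left(x \right)} = 3$ ($R{\left(x \right)} = -5 + 8 = 3$)
$g{\left(G \right)} = \left(6 + G\right) \left(G + \frac{1}{-1 + G}\right)$ ($g{\left(G \right)} = \left(G + \frac{1}{-1 + G}\right) \left(6 + G\right) = \left(6 + G\right) \left(G + \frac{1}{-1 + G}\right)$)
$\left(-85 + R{\left(j \right)}\right) g{\left(4 \right)} = \left(-85 + 3\right) \frac{6 + 4^{3} - 20 + 5 \cdot 4^{2}}{-1 + 4} = - 82 \frac{6 + 64 - 20 + 5 \cdot 16}{3} = - 82 \frac{6 + 64 - 20 + 80}{3} = - 82 \cdot \frac{1}{3} \cdot 130 = \left(-82\right) \frac{130}{3} = - \frac{10660}{3}$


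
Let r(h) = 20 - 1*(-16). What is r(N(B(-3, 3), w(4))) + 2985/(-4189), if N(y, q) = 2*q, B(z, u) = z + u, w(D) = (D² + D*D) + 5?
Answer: 147819/4189 ≈ 35.287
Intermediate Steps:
w(D) = 5 + 2*D² (w(D) = (D² + D²) + 5 = 2*D² + 5 = 5 + 2*D²)
B(z, u) = u + z
r(h) = 36 (r(h) = 20 + 16 = 36)
r(N(B(-3, 3), w(4))) + 2985/(-4189) = 36 + 2985/(-4189) = 36 + 2985*(-1/4189) = 36 - 2985/4189 = 147819/4189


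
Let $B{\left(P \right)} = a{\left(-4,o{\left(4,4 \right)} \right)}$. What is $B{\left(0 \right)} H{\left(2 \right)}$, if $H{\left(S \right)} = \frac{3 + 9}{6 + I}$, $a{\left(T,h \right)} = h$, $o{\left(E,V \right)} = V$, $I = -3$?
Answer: $16$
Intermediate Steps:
$H{\left(S \right)} = 4$ ($H{\left(S \right)} = \frac{3 + 9}{6 - 3} = \frac{12}{3} = 12 \cdot \frac{1}{3} = 4$)
$B{\left(P \right)} = 4$
$B{\left(0 \right)} H{\left(2 \right)} = 4 \cdot 4 = 16$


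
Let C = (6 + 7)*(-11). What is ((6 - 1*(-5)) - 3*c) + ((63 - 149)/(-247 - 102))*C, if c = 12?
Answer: -21023/349 ≈ -60.238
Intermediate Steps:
C = -143 (C = 13*(-11) = -143)
((6 - 1*(-5)) - 3*c) + ((63 - 149)/(-247 - 102))*C = ((6 - 1*(-5)) - 3*12) + ((63 - 149)/(-247 - 102))*(-143) = ((6 + 5) - 36) - 86/(-349)*(-143) = (11 - 36) - 86*(-1/349)*(-143) = -25 + (86/349)*(-143) = -25 - 12298/349 = -21023/349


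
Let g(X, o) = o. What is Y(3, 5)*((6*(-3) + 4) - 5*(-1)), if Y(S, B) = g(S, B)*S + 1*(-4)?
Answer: -99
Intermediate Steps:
Y(S, B) = -4 + B*S (Y(S, B) = B*S + 1*(-4) = B*S - 4 = -4 + B*S)
Y(3, 5)*((6*(-3) + 4) - 5*(-1)) = (-4 + 5*3)*((6*(-3) + 4) - 5*(-1)) = (-4 + 15)*((-18 + 4) + 5) = 11*(-14 + 5) = 11*(-9) = -99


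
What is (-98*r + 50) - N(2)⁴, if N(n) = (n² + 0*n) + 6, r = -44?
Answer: -5638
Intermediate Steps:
N(n) = 6 + n² (N(n) = (n² + 0) + 6 = n² + 6 = 6 + n²)
(-98*r + 50) - N(2)⁴ = (-98*(-44) + 50) - (6 + 2²)⁴ = (4312 + 50) - (6 + 4)⁴ = 4362 - 1*10⁴ = 4362 - 1*10000 = 4362 - 10000 = -5638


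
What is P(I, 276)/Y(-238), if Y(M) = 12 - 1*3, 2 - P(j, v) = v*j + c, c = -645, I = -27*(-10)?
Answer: -73873/9 ≈ -8208.1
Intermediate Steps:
I = 270
P(j, v) = 647 - j*v (P(j, v) = 2 - (v*j - 645) = 2 - (j*v - 645) = 2 - (-645 + j*v) = 2 + (645 - j*v) = 647 - j*v)
Y(M) = 9 (Y(M) = 12 - 3 = 9)
P(I, 276)/Y(-238) = (647 - 1*270*276)/9 = (647 - 74520)*(⅑) = -73873*⅑ = -73873/9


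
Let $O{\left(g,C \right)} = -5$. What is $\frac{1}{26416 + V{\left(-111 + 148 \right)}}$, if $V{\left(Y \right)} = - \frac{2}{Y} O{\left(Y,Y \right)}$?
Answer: $\frac{37}{977402} \approx 3.7855 \cdot 10^{-5}$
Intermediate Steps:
$V{\left(Y \right)} = \frac{10}{Y}$ ($V{\left(Y \right)} = - \frac{2}{Y} \left(-5\right) = \frac{10}{Y}$)
$\frac{1}{26416 + V{\left(-111 + 148 \right)}} = \frac{1}{26416 + \frac{10}{-111 + 148}} = \frac{1}{26416 + \frac{10}{37}} = \frac{1}{\frac{977402}{37}} = \frac{37}{977402}$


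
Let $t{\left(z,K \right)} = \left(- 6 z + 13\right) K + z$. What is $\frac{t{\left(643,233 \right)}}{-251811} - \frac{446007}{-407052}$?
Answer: $\frac{17656278343}{3796302636} \approx 4.6509$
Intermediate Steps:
$t{\left(z,K \right)} = z + K \left(13 - 6 z\right)$ ($t{\left(z,K \right)} = \left(13 - 6 z\right) K + z = K \left(13 - 6 z\right) + z = z + K \left(13 - 6 z\right)$)
$\frac{t{\left(643,233 \right)}}{-251811} - \frac{446007}{-407052} = \frac{643 + 13 \cdot 233 - 1398 \cdot 643}{-251811} - \frac{446007}{-407052} = \left(643 + 3029 - 898914\right) \left(- \frac{1}{251811}\right) - - \frac{148669}{135684} = \left(-895242\right) \left(- \frac{1}{251811}\right) + \frac{148669}{135684} = \frac{298414}{83937} + \frac{148669}{135684} = \frac{17656278343}{3796302636}$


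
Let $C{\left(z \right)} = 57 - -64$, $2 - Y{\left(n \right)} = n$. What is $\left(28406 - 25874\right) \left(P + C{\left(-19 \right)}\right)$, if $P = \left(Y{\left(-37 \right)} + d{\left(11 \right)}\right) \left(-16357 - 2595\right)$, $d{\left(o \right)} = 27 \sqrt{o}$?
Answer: $-1871165724 - 1295634528 \sqrt{11} \approx -6.1683 \cdot 10^{9}$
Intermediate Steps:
$Y{\left(n \right)} = 2 - n$
$C{\left(z \right)} = 121$ ($C{\left(z \right)} = 57 + 64 = 121$)
$P = -739128 - 511704 \sqrt{11}$ ($P = \left(\left(2 - -37\right) + 27 \sqrt{11}\right) \left(-16357 - 2595\right) = \left(\left(2 + 37\right) + 27 \sqrt{11}\right) \left(-18952\right) = \left(39 + 27 \sqrt{11}\right) \left(-18952\right) = -739128 - 511704 \sqrt{11} \approx -2.4363 \cdot 10^{6}$)
$\left(28406 - 25874\right) \left(P + C{\left(-19 \right)}\right) = \left(28406 - 25874\right) \left(\left(-739128 - 511704 \sqrt{11}\right) + 121\right) = 2532 \left(-739007 - 511704 \sqrt{11}\right) = -1871165724 - 1295634528 \sqrt{11}$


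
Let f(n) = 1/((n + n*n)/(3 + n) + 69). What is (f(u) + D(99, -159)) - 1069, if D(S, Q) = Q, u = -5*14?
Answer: -254263/207 ≈ -1228.3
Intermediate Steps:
u = -70
f(n) = 1/(69 + (n + n²)/(3 + n)) (f(n) = 1/((n + n²)/(3 + n) + 69) = 1/(69 + (n + n²)/(3 + n)))
(f(u) + D(99, -159)) - 1069 = ((3 - 70)/(207 + (-70)² + 70*(-70)) - 159) - 1069 = (-67/(207 + 4900 - 4900) - 159) - 1069 = (-67/207 - 159) - 1069 = -32980/207 - 1069 = -254263/207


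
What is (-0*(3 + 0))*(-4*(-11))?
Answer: 0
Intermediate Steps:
(-0*(3 + 0))*(-4*(-11)) = -0*3*44 = -88*0*44 = 0*44 = 0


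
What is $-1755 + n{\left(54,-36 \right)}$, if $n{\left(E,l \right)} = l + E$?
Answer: $-1737$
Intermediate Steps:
$n{\left(E,l \right)} = E + l$
$-1755 + n{\left(54,-36 \right)} = -1755 + \left(54 - 36\right) = -1755 + 18 = -1737$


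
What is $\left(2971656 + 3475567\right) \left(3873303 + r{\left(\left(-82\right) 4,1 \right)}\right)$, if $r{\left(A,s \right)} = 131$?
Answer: $24972892773782$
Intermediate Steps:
$\left(2971656 + 3475567\right) \left(3873303 + r{\left(\left(-82\right) 4,1 \right)}\right) = \left(2971656 + 3475567\right) \left(3873303 + 131\right) = 6447223 \cdot 3873434 = 24972892773782$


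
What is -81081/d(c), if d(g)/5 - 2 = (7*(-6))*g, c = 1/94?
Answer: -3810807/365 ≈ -10441.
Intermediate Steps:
c = 1/94 ≈ 0.010638
d(g) = 10 - 210*g (d(g) = 10 + 5*((7*(-6))*g) = 10 + 5*(-42*g) = 10 - 210*g)
-81081/d(c) = -81081/(10 - 210*1/94) = -81081/(10 - 105/47) = -81081/365/47 = -81081*47/365 = -3810807/365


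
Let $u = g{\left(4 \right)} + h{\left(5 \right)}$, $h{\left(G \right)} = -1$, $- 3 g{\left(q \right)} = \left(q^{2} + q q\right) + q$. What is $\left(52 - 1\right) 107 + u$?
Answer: $5444$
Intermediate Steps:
$g{\left(q \right)} = - \frac{2 q^{2}}{3} - \frac{q}{3}$ ($g{\left(q \right)} = - \frac{\left(q^{2} + q q\right) + q}{3} = - \frac{\left(q^{2} + q^{2}\right) + q}{3} = - \frac{2 q^{2} + q}{3} = - \frac{q + 2 q^{2}}{3} = - \frac{2 q^{2}}{3} - \frac{q}{3}$)
$u = -13$ ($u = \left(- \frac{1}{3}\right) 4 \left(1 + 2 \cdot 4\right) - 1 = \left(- \frac{1}{3}\right) 4 \left(1 + 8\right) - 1 = \left(- \frac{1}{3}\right) 4 \cdot 9 - 1 = -12 - 1 = -13$)
$\left(52 - 1\right) 107 + u = \left(52 - 1\right) 107 - 13 = 51 \cdot 107 - 13 = 5457 - 13 = 5444$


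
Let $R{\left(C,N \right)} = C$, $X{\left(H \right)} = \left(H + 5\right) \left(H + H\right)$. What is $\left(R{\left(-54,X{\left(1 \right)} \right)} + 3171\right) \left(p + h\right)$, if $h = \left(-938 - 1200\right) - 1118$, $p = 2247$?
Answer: $-3145053$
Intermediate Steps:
$X{\left(H \right)} = 2 H \left(5 + H\right)$ ($X{\left(H \right)} = \left(5 + H\right) 2 H = 2 H \left(5 + H\right)$)
$h = -3256$ ($h = -2138 - 1118 = -3256$)
$\left(R{\left(-54,X{\left(1 \right)} \right)} + 3171\right) \left(p + h\right) = \left(-54 + 3171\right) \left(2247 - 3256\right) = 3117 \left(-1009\right) = -3145053$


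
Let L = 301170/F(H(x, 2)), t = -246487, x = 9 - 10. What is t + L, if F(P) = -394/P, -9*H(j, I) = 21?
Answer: -48206574/197 ≈ -2.4470e+5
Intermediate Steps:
x = -1
H(j, I) = -7/3 (H(j, I) = -⅑*21 = -7/3)
L = 351365/197 (L = 301170/((-394/(-7/3))) = 301170/((-394*(-3/7))) = 301170/(1182/7) = 301170*(7/1182) = 351365/197 ≈ 1783.6)
t + L = -246487 + 351365/197 = -48206574/197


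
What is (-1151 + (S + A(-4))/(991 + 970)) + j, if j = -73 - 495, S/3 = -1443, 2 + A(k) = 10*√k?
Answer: -3375290/1961 + 20*I/1961 ≈ -1721.2 + 0.010199*I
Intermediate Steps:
A(k) = -2 + 10*√k
S = -4329 (S = 3*(-1443) = -4329)
j = -568
(-1151 + (S + A(-4))/(991 + 970)) + j = (-1151 + (-4329 + (-2 + 10*√(-4)))/(991 + 970)) - 568 = (-1151 + (-4329 + (-2 + 10*(2*I)))/1961) - 568 = (-1151 + (-4329 + (-2 + 20*I))*(1/1961)) - 568 = (-1151 + (-4331 + 20*I)*(1/1961)) - 568 = (-1151 + (-4331/1961 + 20*I/1961)) - 568 = (-2261442/1961 + 20*I/1961) - 568 = -3375290/1961 + 20*I/1961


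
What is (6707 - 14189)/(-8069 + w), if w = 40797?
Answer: -3741/16364 ≈ -0.22861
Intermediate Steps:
(6707 - 14189)/(-8069 + w) = (6707 - 14189)/(-8069 + 40797) = -7482/32728 = -7482*1/32728 = -3741/16364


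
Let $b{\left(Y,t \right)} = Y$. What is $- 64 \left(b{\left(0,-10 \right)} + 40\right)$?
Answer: $-2560$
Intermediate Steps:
$- 64 \left(b{\left(0,-10 \right)} + 40\right) = - 64 \left(0 + 40\right) = \left(-64\right) 40 = -2560$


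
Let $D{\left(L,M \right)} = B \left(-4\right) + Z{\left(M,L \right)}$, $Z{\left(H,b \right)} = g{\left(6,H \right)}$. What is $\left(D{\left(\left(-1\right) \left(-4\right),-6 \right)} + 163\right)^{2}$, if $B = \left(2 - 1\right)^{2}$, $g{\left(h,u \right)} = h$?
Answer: $27225$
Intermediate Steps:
$B = 1$ ($B = 1^{2} = 1$)
$Z{\left(H,b \right)} = 6$
$D{\left(L,M \right)} = 2$ ($D{\left(L,M \right)} = 1 \left(-4\right) + 6 = -4 + 6 = 2$)
$\left(D{\left(\left(-1\right) \left(-4\right),-6 \right)} + 163\right)^{2} = \left(2 + 163\right)^{2} = 165^{2} = 27225$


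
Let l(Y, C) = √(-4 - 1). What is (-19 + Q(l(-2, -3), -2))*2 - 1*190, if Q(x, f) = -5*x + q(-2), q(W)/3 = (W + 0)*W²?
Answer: -276 - 10*I*√5 ≈ -276.0 - 22.361*I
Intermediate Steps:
q(W) = 3*W³ (q(W) = 3*((W + 0)*W²) = 3*(W*W²) = 3*W³)
l(Y, C) = I*√5 (l(Y, C) = √(-5) = I*√5)
Q(x, f) = -24 - 5*x (Q(x, f) = -5*x + 3*(-2)³ = -5*x + 3*(-8) = -5*x - 24 = -24 - 5*x)
(-19 + Q(l(-2, -3), -2))*2 - 1*190 = (-19 + (-24 - 5*I*√5))*2 - 1*190 = (-19 + (-24 - 5*I*√5))*2 - 190 = (-43 - 5*I*√5)*2 - 190 = (-86 - 10*I*√5) - 190 = -276 - 10*I*√5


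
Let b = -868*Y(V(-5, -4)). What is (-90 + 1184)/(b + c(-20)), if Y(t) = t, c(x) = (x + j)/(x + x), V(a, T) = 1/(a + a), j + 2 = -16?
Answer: 4376/351 ≈ 12.467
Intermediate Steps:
j = -18 (j = -2 - 16 = -18)
V(a, T) = 1/(2*a)
c(x) = (-18 + x)/(2*x) (c(x) = (x - 18)/(x + x) = (-18 + x)/((2*x)) = (-18 + x)*(1/(2*x)) = (-18 + x)/(2*x))
b = 434/5 (b = -434/(-5) = -434*(-1)/5 = -868*(-1/10) = 434/5 ≈ 86.800)
(-90 + 1184)/(b + c(-20)) = (-90 + 1184)/(434/5 + (1/2)*(-18 - 20)/(-20)) = 1094/(434/5 + (1/2)*(-1/20)*(-38)) = 1094/(434/5 + 19/20) = 1094/(351/4) = 1094*(4/351) = 4376/351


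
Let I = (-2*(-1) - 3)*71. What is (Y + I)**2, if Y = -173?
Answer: 59536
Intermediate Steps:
I = -71 (I = (2 - 3)*71 = -1*71 = -71)
(Y + I)**2 = (-173 - 71)**2 = (-244)**2 = 59536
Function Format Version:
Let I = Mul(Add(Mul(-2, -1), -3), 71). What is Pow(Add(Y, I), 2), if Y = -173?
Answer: 59536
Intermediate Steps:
I = -71 (I = Mul(Add(2, -3), 71) = Mul(-1, 71) = -71)
Pow(Add(Y, I), 2) = Pow(Add(-173, -71), 2) = Pow(-244, 2) = 59536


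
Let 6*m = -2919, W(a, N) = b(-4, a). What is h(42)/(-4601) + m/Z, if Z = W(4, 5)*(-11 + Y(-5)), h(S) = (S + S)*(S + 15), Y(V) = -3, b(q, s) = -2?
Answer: -677843/36808 ≈ -18.416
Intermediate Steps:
h(S) = 2*S*(15 + S) (h(S) = (2*S)*(15 + S) = 2*S*(15 + S))
W(a, N) = -2
m = -973/2 (m = (⅙)*(-2919) = -973/2 ≈ -486.50)
Z = 28 (Z = -2*(-11 - 3) = -2*(-14) = 28)
h(42)/(-4601) + m/Z = (2*42*(15 + 42))/(-4601) - 973/2/28 = (2*42*57)*(-1/4601) - 973/2*1/28 = 4788*(-1/4601) - 139/8 = -4788/4601 - 139/8 = -677843/36808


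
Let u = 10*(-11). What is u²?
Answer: 12100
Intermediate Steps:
u = -110
u² = (-110)² = 12100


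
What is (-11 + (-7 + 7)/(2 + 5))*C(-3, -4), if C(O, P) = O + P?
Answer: 77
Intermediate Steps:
(-11 + (-7 + 7)/(2 + 5))*C(-3, -4) = (-11 + (-7 + 7)/(2 + 5))*(-3 - 4) = (-11 + 0/7)*(-7) = (-11 + 0*(⅐))*(-7) = (-11 + 0)*(-7) = -11*(-7) = 77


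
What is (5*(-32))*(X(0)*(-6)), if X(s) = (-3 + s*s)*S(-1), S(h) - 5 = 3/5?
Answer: -16128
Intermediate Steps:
S(h) = 28/5 (S(h) = 5 + 3/5 = 5 + 3*(⅕) = 5 + ⅗ = 28/5)
X(s) = -84/5 + 28*s²/5 (X(s) = (-3 + s*s)*(28/5) = (-3 + s²)*(28/5) = -84/5 + 28*s²/5)
(5*(-32))*(X(0)*(-6)) = (5*(-32))*((-84/5 + (28/5)*0²)*(-6)) = -160*(-84/5 + (28/5)*0)*(-6) = -160*(-84/5 + 0)*(-6) = -(-2688)*(-6) = -160*504/5 = -16128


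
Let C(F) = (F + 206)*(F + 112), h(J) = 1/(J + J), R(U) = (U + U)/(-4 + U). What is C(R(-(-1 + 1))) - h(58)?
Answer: 2676351/116 ≈ 23072.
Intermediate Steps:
R(U) = 2*U/(-4 + U) (R(U) = (2*U)/(-4 + U) = 2*U/(-4 + U))
h(J) = 1/(2*J)
C(F) = (112 + F)*(206 + F) (C(F) = (206 + F)*(112 + F) = (112 + F)*(206 + F))
C(R(-(-1 + 1))) - h(58) = (23072 + (2*(-(-1 + 1))/(-4 - (-1 + 1)))² + 318*(2*(-(-1 + 1))/(-4 - (-1 + 1)))) - 1/(2*58) = (23072 + (2*(-1*0)/(-4 - 1*0))² + 318*(2*(-1*0)/(-4 - 1*0))) - 1/(2*58) = (23072 + (2*0/(-4 + 0))² + 318*(2*0/(-4 + 0))) - 1*1/116 = (23072 + (2*0/(-4))² + 318*(2*0/(-4))) - 1/116 = (23072 + (2*0*(-¼))² + 318*(2*0*(-¼))) - 1/116 = (23072 + 0² + 318*0) - 1/116 = (23072 + 0 + 0) - 1/116 = 23072 - 1/116 = 2676351/116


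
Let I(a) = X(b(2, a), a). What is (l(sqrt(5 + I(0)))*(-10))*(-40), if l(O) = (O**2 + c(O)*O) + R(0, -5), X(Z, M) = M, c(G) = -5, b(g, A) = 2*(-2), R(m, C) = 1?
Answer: 2400 - 2000*sqrt(5) ≈ -2072.1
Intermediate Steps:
b(g, A) = -4
I(a) = a
l(O) = 1 + O**2 - 5*O (l(O) = (O**2 - 5*O) + 1 = 1 + O**2 - 5*O)
(l(sqrt(5 + I(0)))*(-10))*(-40) = ((1 + (sqrt(5 + 0))**2 - 5*sqrt(5 + 0))*(-10))*(-40) = ((1 + (sqrt(5))**2 - 5*sqrt(5))*(-10))*(-40) = ((1 + 5 - 5*sqrt(5))*(-10))*(-40) = ((6 - 5*sqrt(5))*(-10))*(-40) = (-60 + 50*sqrt(5))*(-40) = 2400 - 2000*sqrt(5)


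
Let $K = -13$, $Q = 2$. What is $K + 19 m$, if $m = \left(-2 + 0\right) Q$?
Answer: $-89$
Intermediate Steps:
$m = -4$ ($m = \left(-2 + 0\right) 2 = \left(-2\right) 2 = -4$)
$K + 19 m = -13 + 19 \left(-4\right) = -13 - 76 = -89$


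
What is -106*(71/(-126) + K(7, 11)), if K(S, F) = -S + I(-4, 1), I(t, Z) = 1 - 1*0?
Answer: 43831/63 ≈ 695.73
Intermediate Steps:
I(t, Z) = 1 (I(t, Z) = 1 + 0 = 1)
K(S, F) = 1 - S (K(S, F) = -S + 1 = 1 - S)
-106*(71/(-126) + K(7, 11)) = -106*(71/(-126) + (1 - 1*7)) = -106*(71*(-1/126) + (1 - 7)) = -106*(-71/126 - 6) = -106*(-827/126) = 43831/63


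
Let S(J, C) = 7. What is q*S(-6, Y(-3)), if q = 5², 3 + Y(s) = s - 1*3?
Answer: 175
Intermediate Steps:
Y(s) = -6 + s (Y(s) = -3 + (s - 1*3) = -3 + (s - 3) = -3 + (-3 + s) = -6 + s)
q = 25
q*S(-6, Y(-3)) = 25*7 = 175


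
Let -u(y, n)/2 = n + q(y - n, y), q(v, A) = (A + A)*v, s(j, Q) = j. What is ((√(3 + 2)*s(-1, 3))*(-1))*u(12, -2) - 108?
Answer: -108 - 668*√5 ≈ -1601.7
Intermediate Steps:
q(v, A) = 2*A*v (q(v, A) = (2*A)*v = 2*A*v)
u(y, n) = -2*n - 4*y*(y - n) (u(y, n) = -2*(n + 2*y*(y - n)) = -2*n - 4*y*(y - n))
((√(3 + 2)*s(-1, 3))*(-1))*u(12, -2) - 108 = ((√(3 + 2)*(-1))*(-1))*(-2*(-2) + 4*12*(-2 - 1*12)) - 108 = ((√5*(-1))*(-1))*(4 + 4*12*(-2 - 12)) - 108 = (-√5*(-1))*(4 + 4*12*(-14)) - 108 = √5*(4 - 672) - 108 = √5*(-668) - 108 = -668*√5 - 108 = -108 - 668*√5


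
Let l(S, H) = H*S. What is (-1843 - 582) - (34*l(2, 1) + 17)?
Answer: -2510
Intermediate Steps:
(-1843 - 582) - (34*l(2, 1) + 17) = (-1843 - 582) - (34*(1*2) + 17) = -2425 - (34*2 + 17) = -2425 - (68 + 17) = -2425 - 1*85 = -2425 - 85 = -2510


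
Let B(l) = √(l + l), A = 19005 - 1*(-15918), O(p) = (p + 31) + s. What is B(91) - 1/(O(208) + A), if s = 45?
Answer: -1/35207 + √182 ≈ 13.491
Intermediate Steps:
O(p) = 76 + p (O(p) = (p + 31) + 45 = (31 + p) + 45 = 76 + p)
A = 34923 (A = 19005 + 15918 = 34923)
B(l) = √2*√l (B(l) = √(2*l) = √2*√l)
B(91) - 1/(O(208) + A) = √2*√91 - 1/((76 + 208) + 34923) = √182 - 1/(284 + 34923) = √182 - 1/35207 = -1/35207 + √182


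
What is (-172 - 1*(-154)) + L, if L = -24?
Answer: -42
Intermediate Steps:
(-172 - 1*(-154)) + L = (-172 - 1*(-154)) - 24 = (-172 + 154) - 24 = -18 - 24 = -42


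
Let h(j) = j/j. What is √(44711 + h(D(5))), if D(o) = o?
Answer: 18*√138 ≈ 211.45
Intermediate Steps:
h(j) = 1
√(44711 + h(D(5))) = √(44711 + 1) = √44712 = 18*√138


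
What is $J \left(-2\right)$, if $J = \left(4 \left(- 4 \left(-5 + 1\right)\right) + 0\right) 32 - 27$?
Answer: $-4042$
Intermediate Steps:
$J = 2021$ ($J = \left(4 \left(\left(-4\right) \left(-4\right)\right) + 0\right) 32 - 27 = \left(4 \cdot 16 + 0\right) 32 - 27 = \left(64 + 0\right) 32 - 27 = 64 \cdot 32 - 27 = 2048 - 27 = 2021$)
$J \left(-2\right) = 2021 \left(-2\right) = -4042$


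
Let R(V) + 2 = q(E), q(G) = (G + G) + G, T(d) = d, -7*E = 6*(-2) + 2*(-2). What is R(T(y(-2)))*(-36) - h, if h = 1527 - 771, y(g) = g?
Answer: -6516/7 ≈ -930.86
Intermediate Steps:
E = 16/7 (E = -(6*(-2) + 2*(-2))/7 = -(-12 - 4)/7 = -⅐*(-16) = 16/7 ≈ 2.2857)
h = 756
q(G) = 3*G (q(G) = 2*G + G = 3*G)
R(V) = 34/7 (R(V) = -2 + 3*(16/7) = -2 + 48/7 = 34/7)
R(T(y(-2)))*(-36) - h = (34/7)*(-36) - 1*756 = -1224/7 - 756 = -6516/7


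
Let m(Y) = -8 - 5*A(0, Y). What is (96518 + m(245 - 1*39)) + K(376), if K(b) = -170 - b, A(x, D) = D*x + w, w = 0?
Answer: 95964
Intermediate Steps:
A(x, D) = D*x (A(x, D) = D*x + 0 = D*x)
m(Y) = -8 (m(Y) = -8 - 5*Y*0 = -8 - 5*0 = -8 + 0 = -8)
(96518 + m(245 - 1*39)) + K(376) = (96518 - 8) + (-170 - 1*376) = 96510 + (-170 - 376) = 96510 - 546 = 95964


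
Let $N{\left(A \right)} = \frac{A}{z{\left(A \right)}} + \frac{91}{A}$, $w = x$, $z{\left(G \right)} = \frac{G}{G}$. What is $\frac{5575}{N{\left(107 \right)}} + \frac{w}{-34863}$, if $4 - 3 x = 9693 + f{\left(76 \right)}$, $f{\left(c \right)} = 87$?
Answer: $\frac{12500553653}{241391412} \approx 51.785$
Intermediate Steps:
$x = - \frac{9776}{3}$ ($x = \frac{4}{3} - \frac{9693 + 87}{3} = \frac{4}{3} - 3260 = - \frac{9776}{3} \approx -3258.7$)
$z{\left(G \right)} = 1$
$w = - \frac{9776}{3} \approx -3258.7$
$N{\left(A \right)} = A + \frac{91}{A}$ ($N{\left(A \right)} = \frac{A}{1} + \frac{91}{A} = A 1 + \frac{91}{A} = A + \frac{91}{A}$)
$\frac{5575}{N{\left(107 \right)}} + \frac{w}{-34863} = \frac{5575}{107 + \frac{91}{107}} - \frac{9776}{3 \left(-34863\right)} = \frac{5575}{107 + 91 \cdot \frac{1}{107}} - - \frac{9776}{104589} = \frac{5575}{107 + \frac{91}{107}} + \frac{9776}{104589} = \frac{5575}{\frac{11540}{107}} + \frac{9776}{104589} = 5575 \cdot \frac{107}{11540} + \frac{9776}{104589} = \frac{119305}{2308} + \frac{9776}{104589} = \frac{12500553653}{241391412}$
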